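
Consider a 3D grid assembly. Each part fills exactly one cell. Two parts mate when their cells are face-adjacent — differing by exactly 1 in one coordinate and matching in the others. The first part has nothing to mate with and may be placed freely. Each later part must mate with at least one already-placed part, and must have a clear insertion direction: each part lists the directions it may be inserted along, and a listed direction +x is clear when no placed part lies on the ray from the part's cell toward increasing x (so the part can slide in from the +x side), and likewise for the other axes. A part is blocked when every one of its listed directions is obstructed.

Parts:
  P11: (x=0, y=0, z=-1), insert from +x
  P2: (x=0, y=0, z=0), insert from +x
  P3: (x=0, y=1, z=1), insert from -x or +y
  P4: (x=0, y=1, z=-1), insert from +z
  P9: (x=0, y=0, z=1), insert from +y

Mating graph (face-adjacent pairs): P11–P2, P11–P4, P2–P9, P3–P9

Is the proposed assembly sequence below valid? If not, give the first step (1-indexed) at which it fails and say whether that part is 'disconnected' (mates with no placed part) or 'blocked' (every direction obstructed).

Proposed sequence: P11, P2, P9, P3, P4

1. P11@(0, 0, -1) [+x clear] — {P11}
2. P2@(0, 0, 0) [+x clear] — {P11, P2}
3. P9@(0, 0, 1) [+y clear] — {P11, P2, P9}
4. P3@(0, 1, 1) [-x clear] — {P11, P2, P3, P9}
5. P4@(0, 1, -1) — +z all obstructed ⇒ blocked

Invalid at step 5 (blocked)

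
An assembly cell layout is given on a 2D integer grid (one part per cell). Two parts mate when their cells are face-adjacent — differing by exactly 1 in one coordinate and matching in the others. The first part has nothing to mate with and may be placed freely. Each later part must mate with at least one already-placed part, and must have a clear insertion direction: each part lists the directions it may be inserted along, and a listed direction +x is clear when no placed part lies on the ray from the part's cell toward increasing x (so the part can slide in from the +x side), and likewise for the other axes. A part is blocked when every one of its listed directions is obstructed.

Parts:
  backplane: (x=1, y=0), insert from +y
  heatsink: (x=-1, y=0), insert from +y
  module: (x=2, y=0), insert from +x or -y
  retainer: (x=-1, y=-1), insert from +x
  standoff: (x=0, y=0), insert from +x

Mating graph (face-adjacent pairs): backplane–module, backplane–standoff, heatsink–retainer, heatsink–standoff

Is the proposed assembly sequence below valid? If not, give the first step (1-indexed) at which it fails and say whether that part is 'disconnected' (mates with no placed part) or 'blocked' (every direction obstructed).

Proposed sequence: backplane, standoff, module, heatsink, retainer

Invalid at step 2 (blocked)

1. backplane@(1, 0) [+y clear] — {backplane}
2. standoff@(0, 0) — +x all obstructed ⇒ blocked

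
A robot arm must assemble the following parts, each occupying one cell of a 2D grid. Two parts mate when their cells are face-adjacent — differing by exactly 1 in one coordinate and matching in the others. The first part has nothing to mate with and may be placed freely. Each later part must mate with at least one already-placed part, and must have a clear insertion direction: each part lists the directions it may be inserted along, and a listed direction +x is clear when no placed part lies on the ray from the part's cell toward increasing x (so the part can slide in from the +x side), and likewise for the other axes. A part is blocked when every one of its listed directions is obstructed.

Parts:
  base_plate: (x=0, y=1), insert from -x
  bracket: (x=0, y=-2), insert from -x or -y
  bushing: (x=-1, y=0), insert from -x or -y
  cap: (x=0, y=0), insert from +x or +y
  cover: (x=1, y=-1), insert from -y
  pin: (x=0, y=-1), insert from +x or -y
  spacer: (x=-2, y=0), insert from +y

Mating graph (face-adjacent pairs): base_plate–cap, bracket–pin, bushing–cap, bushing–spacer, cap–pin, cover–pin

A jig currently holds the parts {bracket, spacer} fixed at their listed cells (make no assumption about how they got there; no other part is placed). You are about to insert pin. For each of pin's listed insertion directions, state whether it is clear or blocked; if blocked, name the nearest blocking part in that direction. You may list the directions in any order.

+x: clear; -y: blocked by bracket

+x: ray from pin(0, -1) has no placed part ⇒ clear
-y: nearest on ray is bracket@(0, -2) ⇒ blocked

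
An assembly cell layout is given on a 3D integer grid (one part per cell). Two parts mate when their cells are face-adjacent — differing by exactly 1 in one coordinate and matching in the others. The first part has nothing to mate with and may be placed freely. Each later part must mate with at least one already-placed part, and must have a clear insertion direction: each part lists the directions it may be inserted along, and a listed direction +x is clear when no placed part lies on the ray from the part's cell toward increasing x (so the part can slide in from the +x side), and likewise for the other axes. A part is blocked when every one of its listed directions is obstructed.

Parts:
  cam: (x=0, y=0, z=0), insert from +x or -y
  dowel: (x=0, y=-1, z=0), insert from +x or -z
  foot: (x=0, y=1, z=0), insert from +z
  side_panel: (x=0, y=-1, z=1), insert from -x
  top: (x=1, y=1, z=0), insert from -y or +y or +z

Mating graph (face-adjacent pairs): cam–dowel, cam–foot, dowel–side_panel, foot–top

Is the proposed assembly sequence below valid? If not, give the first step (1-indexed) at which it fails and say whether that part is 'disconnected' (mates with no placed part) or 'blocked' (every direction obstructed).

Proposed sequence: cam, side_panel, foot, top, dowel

Invalid at step 2 (disconnected)

1. cam@(0, 0, 0) [+x clear] — {cam}
2. side_panel@(0, -1, 1) — no placed neighbour ⇒ disconnected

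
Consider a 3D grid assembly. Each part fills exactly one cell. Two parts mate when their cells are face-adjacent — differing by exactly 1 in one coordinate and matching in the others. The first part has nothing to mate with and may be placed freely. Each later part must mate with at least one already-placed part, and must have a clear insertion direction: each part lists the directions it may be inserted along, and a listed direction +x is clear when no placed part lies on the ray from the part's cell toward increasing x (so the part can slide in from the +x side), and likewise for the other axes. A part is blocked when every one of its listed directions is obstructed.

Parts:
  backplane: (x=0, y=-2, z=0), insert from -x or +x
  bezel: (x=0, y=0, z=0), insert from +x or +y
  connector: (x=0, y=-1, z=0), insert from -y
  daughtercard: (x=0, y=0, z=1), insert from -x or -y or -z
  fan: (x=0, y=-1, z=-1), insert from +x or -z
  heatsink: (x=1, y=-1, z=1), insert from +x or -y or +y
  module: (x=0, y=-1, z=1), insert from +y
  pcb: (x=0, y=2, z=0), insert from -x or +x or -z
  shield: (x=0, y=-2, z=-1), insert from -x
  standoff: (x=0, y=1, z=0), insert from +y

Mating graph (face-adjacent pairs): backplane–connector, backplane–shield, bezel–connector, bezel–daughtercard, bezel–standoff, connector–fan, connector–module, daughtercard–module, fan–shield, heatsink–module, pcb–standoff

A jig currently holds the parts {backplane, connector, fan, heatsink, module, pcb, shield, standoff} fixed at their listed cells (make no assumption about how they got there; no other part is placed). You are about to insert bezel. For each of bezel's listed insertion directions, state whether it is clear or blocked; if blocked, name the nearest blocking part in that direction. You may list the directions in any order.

+x: ray from bezel(0, 0, 0) has no placed part ⇒ clear
+y: nearest on ray is standoff@(0, 1, 0) ⇒ blocked

+x: clear; +y: blocked by standoff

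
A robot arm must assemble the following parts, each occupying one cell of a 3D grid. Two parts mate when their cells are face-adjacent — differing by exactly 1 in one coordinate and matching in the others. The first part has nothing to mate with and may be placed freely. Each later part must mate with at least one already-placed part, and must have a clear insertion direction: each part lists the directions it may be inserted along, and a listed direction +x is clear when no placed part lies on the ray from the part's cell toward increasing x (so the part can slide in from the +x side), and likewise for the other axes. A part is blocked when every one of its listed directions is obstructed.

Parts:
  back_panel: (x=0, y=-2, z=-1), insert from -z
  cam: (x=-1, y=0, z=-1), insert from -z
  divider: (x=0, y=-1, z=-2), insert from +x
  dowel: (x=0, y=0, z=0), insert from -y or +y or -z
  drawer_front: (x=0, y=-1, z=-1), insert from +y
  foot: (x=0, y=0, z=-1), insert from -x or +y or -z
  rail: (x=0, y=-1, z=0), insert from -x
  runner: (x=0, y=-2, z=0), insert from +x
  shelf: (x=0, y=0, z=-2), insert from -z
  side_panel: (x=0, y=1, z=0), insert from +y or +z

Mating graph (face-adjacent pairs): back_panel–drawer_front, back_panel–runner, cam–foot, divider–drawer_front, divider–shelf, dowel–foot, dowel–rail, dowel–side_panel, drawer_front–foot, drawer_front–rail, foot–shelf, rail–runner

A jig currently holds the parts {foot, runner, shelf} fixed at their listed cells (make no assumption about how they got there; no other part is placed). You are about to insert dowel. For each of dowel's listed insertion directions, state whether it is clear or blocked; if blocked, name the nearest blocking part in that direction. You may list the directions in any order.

+y: clear; -y: blocked by runner; -z: blocked by foot

-y: nearest on ray is runner@(0, -2, 0) ⇒ blocked
+y: ray from dowel(0, 0, 0) has no placed part ⇒ clear
-z: nearest on ray is foot@(0, 0, -1) ⇒ blocked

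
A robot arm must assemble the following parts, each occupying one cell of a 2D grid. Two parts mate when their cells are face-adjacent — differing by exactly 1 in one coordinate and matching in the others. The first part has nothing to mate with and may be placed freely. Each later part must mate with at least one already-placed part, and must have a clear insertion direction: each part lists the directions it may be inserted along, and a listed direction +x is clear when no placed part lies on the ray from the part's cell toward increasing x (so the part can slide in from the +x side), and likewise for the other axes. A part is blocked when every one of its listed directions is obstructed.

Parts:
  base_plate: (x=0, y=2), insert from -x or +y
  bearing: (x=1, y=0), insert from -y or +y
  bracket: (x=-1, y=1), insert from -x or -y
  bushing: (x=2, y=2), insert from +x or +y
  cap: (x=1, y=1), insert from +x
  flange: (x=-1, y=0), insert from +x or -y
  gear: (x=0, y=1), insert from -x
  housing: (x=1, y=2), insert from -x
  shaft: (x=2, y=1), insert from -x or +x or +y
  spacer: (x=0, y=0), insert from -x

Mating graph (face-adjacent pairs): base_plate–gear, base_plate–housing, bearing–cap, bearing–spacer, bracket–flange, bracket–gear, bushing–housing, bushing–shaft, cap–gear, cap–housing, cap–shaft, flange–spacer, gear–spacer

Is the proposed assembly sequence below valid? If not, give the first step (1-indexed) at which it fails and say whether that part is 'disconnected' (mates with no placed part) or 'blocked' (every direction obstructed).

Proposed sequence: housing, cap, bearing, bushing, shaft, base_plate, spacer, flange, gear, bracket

Valid

1. housing@(1, 2) [-x clear] — {housing}
2. cap@(1, 1) [+x clear] — {cap, housing}
3. bearing@(1, 0) [-y clear] — {bearing, cap, housing}
4. bushing@(2, 2) [+x clear] — {bearing, bushing, cap, housing}
5. shaft@(2, 1) [+x clear] — {bearing, bushing, cap, housing, shaft}
6. base_plate@(0, 2) [-x clear] — {base_plate, bearing, bushing, cap, housing, shaft}
7. spacer@(0, 0) [-x clear] — {base_plate, bearing, bushing, cap, housing, shaft, spacer}
8. flange@(-1, 0) [-y clear] — {base_plate, bearing, bushing, cap, flange, housing, shaft, spacer}
9. gear@(0, 1) [-x clear] — {base_plate, bearing, bushing, cap, flange, gear, housing, shaft, spacer}
10. bracket@(-1, 1) [-x clear] — {base_plate, bearing, bracket, bushing, cap, flange, gear, housing, shaft, spacer}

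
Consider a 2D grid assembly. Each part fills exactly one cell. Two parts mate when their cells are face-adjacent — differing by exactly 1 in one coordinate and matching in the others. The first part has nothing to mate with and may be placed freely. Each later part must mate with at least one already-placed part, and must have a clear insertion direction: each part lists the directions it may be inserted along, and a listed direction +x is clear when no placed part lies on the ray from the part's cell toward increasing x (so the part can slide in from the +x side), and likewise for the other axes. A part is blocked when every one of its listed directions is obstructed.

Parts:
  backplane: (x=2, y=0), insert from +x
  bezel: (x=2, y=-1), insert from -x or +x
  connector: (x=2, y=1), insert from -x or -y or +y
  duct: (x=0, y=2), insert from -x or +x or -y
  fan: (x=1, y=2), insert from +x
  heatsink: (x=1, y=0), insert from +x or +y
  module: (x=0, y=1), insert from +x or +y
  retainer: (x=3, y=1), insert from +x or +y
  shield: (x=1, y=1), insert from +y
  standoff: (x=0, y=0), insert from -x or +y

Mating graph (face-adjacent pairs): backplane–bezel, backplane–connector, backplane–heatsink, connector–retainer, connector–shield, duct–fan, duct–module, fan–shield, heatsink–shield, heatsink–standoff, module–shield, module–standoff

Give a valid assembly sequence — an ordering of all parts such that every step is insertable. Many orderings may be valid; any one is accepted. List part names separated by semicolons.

1. backplane@(2, 0) [+x clear] — {backplane}
2. heatsink@(1, 0) [+y clear] — {backplane, heatsink}
3. standoff@(0, 0) [-x clear] — {backplane, heatsink, standoff}
4. module@(0, 1) [+x clear] — {backplane, heatsink, module, standoff}
5. duct@(0, 2) [-x clear] — {backplane, duct, heatsink, module, standoff}
6. shield@(1, 1) [+y clear] — {backplane, duct, heatsink, module, shield, standoff}
7. fan@(1, 2) [+x clear] — {backplane, duct, fan, heatsink, module, shield, standoff}
8. connector@(2, 1) [+y clear] — {backplane, connector, duct, fan, heatsink, module, shield, standoff}
9. retainer@(3, 1) [+x clear] — {backplane, connector, duct, fan, heatsink, module, retainer, shield, standoff}
10. bezel@(2, -1) [-x clear] — {backplane, bezel, connector, duct, fan, heatsink, module, retainer, shield, standoff}

backplane; heatsink; standoff; module; duct; shield; fan; connector; retainer; bezel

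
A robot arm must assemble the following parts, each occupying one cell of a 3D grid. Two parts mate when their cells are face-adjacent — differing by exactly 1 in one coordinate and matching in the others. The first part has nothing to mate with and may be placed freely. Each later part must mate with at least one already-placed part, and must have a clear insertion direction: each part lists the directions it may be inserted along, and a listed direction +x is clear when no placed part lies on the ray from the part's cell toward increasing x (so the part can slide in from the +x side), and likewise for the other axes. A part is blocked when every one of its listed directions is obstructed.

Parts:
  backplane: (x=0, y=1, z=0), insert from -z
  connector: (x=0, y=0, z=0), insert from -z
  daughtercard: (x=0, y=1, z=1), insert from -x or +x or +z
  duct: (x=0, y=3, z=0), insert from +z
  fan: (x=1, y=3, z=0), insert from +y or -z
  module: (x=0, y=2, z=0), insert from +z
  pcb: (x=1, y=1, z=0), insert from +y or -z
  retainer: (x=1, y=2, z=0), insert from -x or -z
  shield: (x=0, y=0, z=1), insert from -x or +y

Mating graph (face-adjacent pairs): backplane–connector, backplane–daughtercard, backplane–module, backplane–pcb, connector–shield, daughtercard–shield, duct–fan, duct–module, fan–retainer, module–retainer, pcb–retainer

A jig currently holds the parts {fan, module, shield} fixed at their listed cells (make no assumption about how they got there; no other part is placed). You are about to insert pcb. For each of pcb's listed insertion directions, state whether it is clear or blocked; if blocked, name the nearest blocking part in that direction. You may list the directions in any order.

+y: nearest on ray is fan@(1, 3, 0) ⇒ blocked
-z: ray from pcb(1, 1, 0) has no placed part ⇒ clear

+y: blocked by fan; -z: clear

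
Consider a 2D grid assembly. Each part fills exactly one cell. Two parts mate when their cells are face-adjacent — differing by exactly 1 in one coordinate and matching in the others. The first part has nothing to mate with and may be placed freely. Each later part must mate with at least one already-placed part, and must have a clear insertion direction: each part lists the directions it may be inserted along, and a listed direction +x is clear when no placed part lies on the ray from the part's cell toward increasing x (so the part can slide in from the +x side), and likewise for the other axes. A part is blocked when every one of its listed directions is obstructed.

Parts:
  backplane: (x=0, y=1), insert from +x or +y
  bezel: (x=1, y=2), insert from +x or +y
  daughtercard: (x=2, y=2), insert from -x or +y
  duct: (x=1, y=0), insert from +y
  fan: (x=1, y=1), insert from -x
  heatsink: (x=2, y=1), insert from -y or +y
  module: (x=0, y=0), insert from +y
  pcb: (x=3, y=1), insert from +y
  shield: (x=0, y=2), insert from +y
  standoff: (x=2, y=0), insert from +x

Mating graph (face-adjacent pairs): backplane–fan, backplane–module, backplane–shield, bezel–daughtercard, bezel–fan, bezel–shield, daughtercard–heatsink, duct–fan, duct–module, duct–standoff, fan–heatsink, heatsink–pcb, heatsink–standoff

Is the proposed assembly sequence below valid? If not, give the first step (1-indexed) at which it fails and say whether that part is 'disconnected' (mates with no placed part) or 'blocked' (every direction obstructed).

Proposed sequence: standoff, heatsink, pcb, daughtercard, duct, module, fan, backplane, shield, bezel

1. standoff@(2, 0) [+x clear] — {standoff}
2. heatsink@(2, 1) [+y clear] — {heatsink, standoff}
3. pcb@(3, 1) [+y clear] — {heatsink, pcb, standoff}
4. daughtercard@(2, 2) [-x clear] — {daughtercard, heatsink, pcb, standoff}
5. duct@(1, 0) [+y clear] — {daughtercard, duct, heatsink, pcb, standoff}
6. module@(0, 0) [+y clear] — {daughtercard, duct, heatsink, module, pcb, standoff}
7. fan@(1, 1) [-x clear] — {daughtercard, duct, fan, heatsink, module, pcb, standoff}
8. backplane@(0, 1) [+y clear] — {backplane, daughtercard, duct, fan, heatsink, module, pcb, standoff}
9. shield@(0, 2) [+y clear] — {backplane, daughtercard, duct, fan, heatsink, module, pcb, shield, standoff}
10. bezel@(1, 2) [+y clear] — {backplane, bezel, daughtercard, duct, fan, heatsink, module, pcb, shield, standoff}

Valid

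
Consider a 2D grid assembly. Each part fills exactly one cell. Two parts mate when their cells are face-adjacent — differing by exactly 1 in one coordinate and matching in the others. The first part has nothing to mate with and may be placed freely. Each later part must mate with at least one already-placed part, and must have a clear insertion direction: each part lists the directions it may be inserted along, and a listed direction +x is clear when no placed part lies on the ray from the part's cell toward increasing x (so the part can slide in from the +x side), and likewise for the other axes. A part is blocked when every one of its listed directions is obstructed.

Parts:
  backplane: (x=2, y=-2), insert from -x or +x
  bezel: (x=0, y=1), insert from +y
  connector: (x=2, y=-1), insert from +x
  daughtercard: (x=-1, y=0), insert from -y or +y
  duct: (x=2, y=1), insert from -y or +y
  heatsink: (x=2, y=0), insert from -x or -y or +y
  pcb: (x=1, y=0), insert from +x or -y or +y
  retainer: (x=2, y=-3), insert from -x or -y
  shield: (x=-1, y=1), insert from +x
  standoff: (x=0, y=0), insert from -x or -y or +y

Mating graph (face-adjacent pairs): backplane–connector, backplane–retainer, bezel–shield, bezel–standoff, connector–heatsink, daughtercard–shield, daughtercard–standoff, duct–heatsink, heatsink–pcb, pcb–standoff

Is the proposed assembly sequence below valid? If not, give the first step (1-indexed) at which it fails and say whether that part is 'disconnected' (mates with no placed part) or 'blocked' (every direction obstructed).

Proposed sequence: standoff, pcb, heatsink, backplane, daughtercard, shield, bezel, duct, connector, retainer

1. standoff@(0, 0) [-x clear] — {standoff}
2. pcb@(1, 0) [+x clear] — {pcb, standoff}
3. heatsink@(2, 0) [-y clear] — {heatsink, pcb, standoff}
4. backplane@(2, -2) — no placed neighbour ⇒ disconnected

Invalid at step 4 (disconnected)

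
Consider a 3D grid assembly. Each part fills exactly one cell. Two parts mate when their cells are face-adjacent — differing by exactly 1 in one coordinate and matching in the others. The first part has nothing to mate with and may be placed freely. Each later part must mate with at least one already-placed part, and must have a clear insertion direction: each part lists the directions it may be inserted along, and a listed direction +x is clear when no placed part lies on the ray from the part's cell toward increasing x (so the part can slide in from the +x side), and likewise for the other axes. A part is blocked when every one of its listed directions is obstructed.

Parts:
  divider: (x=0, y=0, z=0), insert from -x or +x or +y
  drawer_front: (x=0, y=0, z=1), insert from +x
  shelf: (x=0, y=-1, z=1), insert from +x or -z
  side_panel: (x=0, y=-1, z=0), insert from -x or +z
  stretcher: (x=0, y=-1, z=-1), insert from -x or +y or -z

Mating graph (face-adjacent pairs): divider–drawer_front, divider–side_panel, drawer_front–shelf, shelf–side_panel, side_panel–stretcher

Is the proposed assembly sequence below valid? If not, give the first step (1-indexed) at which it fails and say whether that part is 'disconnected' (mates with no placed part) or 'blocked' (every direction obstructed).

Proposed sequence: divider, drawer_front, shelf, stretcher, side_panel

Invalid at step 4 (disconnected)

1. divider@(0, 0, 0) [-x clear] — {divider}
2. drawer_front@(0, 0, 1) [+x clear] — {divider, drawer_front}
3. shelf@(0, -1, 1) [+x clear] — {divider, drawer_front, shelf}
4. stretcher@(0, -1, -1) — no placed neighbour ⇒ disconnected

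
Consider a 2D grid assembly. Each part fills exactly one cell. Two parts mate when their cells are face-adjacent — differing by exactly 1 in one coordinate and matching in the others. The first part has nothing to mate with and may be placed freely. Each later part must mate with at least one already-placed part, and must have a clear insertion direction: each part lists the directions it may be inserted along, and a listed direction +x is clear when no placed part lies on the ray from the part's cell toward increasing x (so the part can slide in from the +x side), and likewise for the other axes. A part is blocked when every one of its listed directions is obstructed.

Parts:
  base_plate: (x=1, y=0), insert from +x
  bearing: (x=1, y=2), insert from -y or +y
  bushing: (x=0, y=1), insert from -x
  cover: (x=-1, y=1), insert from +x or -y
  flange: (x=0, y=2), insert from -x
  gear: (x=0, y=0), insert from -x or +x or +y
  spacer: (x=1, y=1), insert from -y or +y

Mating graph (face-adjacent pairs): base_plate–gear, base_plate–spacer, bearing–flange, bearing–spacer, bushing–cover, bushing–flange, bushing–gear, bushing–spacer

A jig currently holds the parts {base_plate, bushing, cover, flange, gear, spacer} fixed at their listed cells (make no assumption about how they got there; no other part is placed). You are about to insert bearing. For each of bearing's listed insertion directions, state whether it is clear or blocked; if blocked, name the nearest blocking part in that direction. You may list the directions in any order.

-y: nearest on ray is spacer@(1, 1) ⇒ blocked
+y: ray from bearing(1, 2) has no placed part ⇒ clear

+y: clear; -y: blocked by spacer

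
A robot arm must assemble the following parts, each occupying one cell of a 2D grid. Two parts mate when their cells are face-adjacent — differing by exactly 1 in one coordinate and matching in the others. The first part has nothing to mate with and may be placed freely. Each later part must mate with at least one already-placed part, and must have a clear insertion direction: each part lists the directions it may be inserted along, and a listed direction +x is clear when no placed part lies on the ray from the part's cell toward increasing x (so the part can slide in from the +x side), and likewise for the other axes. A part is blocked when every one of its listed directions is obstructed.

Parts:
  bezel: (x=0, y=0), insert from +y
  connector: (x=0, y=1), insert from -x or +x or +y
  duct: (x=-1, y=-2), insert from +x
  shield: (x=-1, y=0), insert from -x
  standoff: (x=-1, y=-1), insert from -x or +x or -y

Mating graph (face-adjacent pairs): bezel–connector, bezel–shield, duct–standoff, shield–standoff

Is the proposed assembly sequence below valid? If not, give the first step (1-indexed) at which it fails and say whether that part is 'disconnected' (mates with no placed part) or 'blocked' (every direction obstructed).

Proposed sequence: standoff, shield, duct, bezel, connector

Valid

1. standoff@(-1, -1) [-x clear] — {standoff}
2. shield@(-1, 0) [-x clear] — {shield, standoff}
3. duct@(-1, -2) [+x clear] — {duct, shield, standoff}
4. bezel@(0, 0) [+y clear] — {bezel, duct, shield, standoff}
5. connector@(0, 1) [-x clear] — {bezel, connector, duct, shield, standoff}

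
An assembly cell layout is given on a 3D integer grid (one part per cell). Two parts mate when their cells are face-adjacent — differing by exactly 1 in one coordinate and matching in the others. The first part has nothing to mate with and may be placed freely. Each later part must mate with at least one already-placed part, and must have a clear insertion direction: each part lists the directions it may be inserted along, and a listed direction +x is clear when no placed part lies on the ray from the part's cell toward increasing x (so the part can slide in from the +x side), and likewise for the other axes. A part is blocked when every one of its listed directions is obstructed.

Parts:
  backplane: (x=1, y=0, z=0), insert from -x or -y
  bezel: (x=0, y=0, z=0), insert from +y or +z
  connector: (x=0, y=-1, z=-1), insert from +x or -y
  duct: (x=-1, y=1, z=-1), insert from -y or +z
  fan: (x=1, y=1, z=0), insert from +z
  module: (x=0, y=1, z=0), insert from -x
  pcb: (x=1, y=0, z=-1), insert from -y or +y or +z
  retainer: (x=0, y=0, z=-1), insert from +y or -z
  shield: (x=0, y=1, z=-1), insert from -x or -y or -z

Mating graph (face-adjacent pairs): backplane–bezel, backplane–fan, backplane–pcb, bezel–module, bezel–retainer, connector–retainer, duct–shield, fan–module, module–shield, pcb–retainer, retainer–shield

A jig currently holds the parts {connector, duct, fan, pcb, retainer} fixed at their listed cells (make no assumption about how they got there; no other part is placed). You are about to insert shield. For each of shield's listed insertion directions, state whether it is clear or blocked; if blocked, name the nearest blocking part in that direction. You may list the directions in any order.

-x: nearest on ray is duct@(-1, 1, -1) ⇒ blocked
-y: nearest on ray is retainer@(0, 0, -1) ⇒ blocked
-z: ray from shield(0, 1, -1) has no placed part ⇒ clear

-x: blocked by duct; -y: blocked by retainer; -z: clear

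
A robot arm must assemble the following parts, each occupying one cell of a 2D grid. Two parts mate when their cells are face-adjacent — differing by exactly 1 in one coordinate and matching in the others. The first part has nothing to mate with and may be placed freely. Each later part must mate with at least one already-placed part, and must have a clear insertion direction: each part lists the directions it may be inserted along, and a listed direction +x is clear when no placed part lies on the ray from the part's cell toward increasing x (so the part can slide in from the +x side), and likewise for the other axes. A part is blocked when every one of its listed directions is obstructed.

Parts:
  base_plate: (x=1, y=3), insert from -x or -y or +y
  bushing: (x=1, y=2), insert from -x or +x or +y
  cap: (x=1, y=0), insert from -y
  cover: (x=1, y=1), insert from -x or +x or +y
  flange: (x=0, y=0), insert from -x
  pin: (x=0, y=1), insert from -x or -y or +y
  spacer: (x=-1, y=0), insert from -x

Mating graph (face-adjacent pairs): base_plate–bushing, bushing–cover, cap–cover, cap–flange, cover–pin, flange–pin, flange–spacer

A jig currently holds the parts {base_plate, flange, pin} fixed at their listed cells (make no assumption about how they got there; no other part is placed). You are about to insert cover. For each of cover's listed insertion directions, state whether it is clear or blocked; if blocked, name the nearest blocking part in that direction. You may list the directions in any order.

+x: clear; +y: blocked by base_plate; -x: blocked by pin

-x: nearest on ray is pin@(0, 1) ⇒ blocked
+x: ray from cover(1, 1) has no placed part ⇒ clear
+y: nearest on ray is base_plate@(1, 3) ⇒ blocked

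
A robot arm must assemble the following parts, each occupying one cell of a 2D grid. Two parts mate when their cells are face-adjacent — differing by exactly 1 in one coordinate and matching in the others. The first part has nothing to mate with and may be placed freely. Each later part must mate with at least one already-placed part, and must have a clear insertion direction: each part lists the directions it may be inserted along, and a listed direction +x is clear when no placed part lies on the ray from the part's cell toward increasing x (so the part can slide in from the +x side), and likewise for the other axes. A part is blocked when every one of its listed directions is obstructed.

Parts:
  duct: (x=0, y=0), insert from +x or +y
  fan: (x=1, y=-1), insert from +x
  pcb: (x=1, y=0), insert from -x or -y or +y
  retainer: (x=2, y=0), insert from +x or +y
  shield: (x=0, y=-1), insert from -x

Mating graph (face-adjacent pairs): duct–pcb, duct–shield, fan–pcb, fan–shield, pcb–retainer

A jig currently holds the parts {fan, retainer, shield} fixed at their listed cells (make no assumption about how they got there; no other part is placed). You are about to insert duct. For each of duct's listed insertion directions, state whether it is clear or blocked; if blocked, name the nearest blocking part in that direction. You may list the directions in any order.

+x: blocked by retainer; +y: clear

+x: nearest on ray is retainer@(2, 0) ⇒ blocked
+y: ray from duct(0, 0) has no placed part ⇒ clear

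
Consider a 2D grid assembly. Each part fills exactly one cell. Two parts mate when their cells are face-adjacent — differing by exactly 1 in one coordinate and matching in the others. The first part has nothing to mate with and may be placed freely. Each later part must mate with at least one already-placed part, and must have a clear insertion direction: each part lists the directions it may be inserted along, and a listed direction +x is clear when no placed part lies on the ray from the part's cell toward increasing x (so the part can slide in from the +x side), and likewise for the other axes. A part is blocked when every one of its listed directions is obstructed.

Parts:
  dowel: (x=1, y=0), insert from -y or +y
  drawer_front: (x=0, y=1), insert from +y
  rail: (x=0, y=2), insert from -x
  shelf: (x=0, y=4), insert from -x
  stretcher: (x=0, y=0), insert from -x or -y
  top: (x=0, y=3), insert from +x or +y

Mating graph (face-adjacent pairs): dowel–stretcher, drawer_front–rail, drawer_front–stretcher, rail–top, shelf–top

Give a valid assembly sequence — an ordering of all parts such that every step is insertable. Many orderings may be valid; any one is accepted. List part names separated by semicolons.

1. stretcher@(0, 0) [-x clear] — {stretcher}
2. dowel@(1, 0) [-y clear] — {dowel, stretcher}
3. drawer_front@(0, 1) [+y clear] — {dowel, drawer_front, stretcher}
4. rail@(0, 2) [-x clear] — {dowel, drawer_front, rail, stretcher}
5. top@(0, 3) [+x clear] — {dowel, drawer_front, rail, stretcher, top}
6. shelf@(0, 4) [-x clear] — {dowel, drawer_front, rail, shelf, stretcher, top}

stretcher; dowel; drawer_front; rail; top; shelf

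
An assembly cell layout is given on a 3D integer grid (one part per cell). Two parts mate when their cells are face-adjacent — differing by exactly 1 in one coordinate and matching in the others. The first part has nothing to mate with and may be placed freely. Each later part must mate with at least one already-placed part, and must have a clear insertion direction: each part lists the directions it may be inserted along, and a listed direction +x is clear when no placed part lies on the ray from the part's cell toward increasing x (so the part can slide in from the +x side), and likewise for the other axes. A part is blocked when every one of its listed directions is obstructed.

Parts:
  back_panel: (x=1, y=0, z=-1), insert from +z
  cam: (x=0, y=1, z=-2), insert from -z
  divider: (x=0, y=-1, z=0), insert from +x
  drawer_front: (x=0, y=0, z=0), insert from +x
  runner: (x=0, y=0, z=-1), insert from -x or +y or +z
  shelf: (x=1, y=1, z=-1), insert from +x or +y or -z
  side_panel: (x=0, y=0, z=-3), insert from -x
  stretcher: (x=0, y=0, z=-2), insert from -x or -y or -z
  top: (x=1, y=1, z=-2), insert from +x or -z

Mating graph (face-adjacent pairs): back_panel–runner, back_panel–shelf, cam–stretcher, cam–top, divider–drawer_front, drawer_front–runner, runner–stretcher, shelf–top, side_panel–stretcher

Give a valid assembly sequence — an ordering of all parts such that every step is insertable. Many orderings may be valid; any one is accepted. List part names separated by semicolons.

1. top@(1, 1, -2) [+x clear] — {top}
2. cam@(0, 1, -2) [-z clear] — {cam, top}
3. stretcher@(0, 0, -2) [-x clear] — {cam, stretcher, top}
4. shelf@(1, 1, -1) [+x clear] — {cam, shelf, stretcher, top}
5. runner@(0, 0, -1) [-x clear] — {cam, runner, shelf, stretcher, top}
6. back_panel@(1, 0, -1) [+z clear] — {back_panel, cam, runner, shelf, stretcher, top}
7. drawer_front@(0, 0, 0) [+x clear] — {back_panel, cam, drawer_front, runner, shelf, stretcher, top}
8. divider@(0, -1, 0) [+x clear] — {back_panel, cam, divider, drawer_front, runner, shelf, stretcher, top}
9. side_panel@(0, 0, -3) [-x clear] — {back_panel, cam, divider, drawer_front, runner, shelf, side_panel, stretcher, top}

top; cam; stretcher; shelf; runner; back_panel; drawer_front; divider; side_panel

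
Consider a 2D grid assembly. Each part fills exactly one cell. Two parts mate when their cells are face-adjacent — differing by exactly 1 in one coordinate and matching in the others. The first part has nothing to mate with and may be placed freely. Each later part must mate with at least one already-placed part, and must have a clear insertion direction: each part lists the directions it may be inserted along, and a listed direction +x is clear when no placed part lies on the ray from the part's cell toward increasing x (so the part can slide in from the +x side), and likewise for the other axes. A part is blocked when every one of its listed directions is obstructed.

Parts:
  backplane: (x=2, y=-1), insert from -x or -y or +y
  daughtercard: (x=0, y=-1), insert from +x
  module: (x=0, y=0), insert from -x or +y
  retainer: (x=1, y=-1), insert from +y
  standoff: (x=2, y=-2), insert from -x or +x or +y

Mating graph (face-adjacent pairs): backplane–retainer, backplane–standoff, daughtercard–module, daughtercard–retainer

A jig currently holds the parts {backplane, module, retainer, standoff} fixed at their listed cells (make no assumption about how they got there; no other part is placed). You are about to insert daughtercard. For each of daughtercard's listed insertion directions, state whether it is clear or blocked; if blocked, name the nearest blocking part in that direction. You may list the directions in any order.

+x: nearest on ray is retainer@(1, -1) ⇒ blocked

+x: blocked by retainer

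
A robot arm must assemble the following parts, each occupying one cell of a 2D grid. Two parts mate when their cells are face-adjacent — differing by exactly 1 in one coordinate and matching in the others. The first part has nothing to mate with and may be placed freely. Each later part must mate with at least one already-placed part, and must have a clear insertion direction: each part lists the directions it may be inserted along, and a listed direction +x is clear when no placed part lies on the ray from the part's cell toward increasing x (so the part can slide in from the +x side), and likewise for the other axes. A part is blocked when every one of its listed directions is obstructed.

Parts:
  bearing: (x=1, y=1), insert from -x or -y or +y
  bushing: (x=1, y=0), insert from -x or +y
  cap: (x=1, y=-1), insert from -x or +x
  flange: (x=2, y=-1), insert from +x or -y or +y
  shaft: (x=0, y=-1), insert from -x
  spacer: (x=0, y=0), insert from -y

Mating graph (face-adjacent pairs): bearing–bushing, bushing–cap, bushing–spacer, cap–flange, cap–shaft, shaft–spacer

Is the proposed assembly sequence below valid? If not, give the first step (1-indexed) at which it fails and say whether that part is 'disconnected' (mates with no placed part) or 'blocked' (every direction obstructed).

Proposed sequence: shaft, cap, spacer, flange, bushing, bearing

Invalid at step 3 (blocked)

1. shaft@(0, -1) [-x clear] — {shaft}
2. cap@(1, -1) [+x clear] — {cap, shaft}
3. spacer@(0, 0) — -y all obstructed ⇒ blocked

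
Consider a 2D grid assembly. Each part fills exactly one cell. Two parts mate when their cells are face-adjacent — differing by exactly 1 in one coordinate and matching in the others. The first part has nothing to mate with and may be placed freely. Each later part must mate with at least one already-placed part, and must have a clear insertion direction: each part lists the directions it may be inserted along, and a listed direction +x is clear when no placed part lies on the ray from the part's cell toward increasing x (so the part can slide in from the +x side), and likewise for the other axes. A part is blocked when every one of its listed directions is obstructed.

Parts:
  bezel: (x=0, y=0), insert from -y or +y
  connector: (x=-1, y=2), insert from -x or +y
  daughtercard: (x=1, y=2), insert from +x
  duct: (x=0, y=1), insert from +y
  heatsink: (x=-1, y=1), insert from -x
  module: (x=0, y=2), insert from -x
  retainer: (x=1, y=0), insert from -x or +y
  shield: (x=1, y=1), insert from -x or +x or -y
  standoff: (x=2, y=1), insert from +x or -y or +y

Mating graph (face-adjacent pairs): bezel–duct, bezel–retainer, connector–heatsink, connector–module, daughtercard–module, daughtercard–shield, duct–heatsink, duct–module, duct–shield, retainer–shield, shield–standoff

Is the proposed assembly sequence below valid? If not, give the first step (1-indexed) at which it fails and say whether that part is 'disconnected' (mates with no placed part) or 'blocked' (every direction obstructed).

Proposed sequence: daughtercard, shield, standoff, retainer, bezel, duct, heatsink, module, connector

1. daughtercard@(1, 2) [+x clear] — {daughtercard}
2. shield@(1, 1) [-x clear] — {daughtercard, shield}
3. standoff@(2, 1) [+x clear] — {daughtercard, shield, standoff}
4. retainer@(1, 0) [-x clear] — {daughtercard, retainer, shield, standoff}
5. bezel@(0, 0) [-y clear] — {bezel, daughtercard, retainer, shield, standoff}
6. duct@(0, 1) [+y clear] — {bezel, daughtercard, duct, retainer, shield, standoff}
7. heatsink@(-1, 1) [-x clear] — {bezel, daughtercard, duct, heatsink, retainer, shield, standoff}
8. module@(0, 2) [-x clear] — {bezel, daughtercard, duct, heatsink, module, retainer, shield, standoff}
9. connector@(-1, 2) [-x clear] — {bezel, connector, daughtercard, duct, heatsink, module, retainer, shield, standoff}

Valid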